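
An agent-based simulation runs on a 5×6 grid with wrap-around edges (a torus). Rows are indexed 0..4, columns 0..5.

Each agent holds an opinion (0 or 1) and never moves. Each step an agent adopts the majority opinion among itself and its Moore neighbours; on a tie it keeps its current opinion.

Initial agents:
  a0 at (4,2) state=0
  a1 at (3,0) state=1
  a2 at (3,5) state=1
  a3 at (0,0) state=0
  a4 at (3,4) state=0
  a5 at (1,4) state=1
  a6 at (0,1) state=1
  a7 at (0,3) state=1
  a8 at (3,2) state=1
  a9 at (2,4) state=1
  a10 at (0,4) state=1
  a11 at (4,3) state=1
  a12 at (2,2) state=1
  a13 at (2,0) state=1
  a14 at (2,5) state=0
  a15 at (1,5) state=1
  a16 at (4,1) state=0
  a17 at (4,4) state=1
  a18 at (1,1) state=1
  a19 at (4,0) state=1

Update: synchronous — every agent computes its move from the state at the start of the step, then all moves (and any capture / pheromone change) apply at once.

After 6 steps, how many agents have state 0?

t=1: a0@(4,2):1 a1@(3,0):1 a2@(3,5):1 a3@(0,0):1 a4@(3,4):1 a5@(1,4):1 a6@(0,1):1 a7@(0,3):1 a8@(3,2):1 a9@(2,4):1 a10@(0,4):1 a11@(4,3):1 a12@(2,2):1 a13@(2,0):1 a14@(2,5):1 a15@(1,5):1 a16@(4,1):1 a17@(4,4):1 a18@(1,1):1 a19@(4,0):1
t=2: (unchanged — steady state)

0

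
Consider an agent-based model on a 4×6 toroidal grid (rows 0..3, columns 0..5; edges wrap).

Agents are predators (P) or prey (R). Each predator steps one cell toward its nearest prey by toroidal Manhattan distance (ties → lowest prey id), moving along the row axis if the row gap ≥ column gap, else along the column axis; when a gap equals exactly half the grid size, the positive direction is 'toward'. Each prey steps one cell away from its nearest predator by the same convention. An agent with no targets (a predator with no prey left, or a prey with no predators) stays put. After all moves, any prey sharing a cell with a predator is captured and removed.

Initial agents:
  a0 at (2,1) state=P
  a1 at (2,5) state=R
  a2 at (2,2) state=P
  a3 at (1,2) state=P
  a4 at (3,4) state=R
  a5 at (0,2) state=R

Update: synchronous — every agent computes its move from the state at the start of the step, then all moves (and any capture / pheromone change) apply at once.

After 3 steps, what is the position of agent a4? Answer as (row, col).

t=1: a0@(2,0):P a1@(2,4):R a2@(3,2):P a3@(0,2):P a4@(3,5):R
t=2: a0@(2,5):P a1@(2,3):R a2@(3,3):P a3@(1,2):P a4@(0,5):R
t=3: a0@(2,4):P a1@(1,3):R a2@(2,3):P a3@(2,2):P a4@(3,5):R

(3, 5)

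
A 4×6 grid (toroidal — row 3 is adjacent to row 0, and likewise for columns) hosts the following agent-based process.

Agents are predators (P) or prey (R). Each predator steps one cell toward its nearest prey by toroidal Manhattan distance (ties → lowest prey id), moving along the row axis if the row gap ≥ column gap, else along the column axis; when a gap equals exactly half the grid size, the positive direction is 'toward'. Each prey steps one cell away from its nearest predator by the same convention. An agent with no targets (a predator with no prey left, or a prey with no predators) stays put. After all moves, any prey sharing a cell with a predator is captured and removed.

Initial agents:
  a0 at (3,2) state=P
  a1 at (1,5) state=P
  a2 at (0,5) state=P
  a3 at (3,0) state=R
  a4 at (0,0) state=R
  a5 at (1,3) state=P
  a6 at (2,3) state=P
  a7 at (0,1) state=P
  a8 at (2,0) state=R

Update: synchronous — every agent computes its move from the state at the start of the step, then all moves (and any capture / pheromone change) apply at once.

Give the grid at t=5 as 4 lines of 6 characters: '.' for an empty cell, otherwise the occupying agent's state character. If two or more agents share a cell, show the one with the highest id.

.R..PP
......
......
.P...R

t=1: a0@(3,1):P a1@(0,5):P a2@(0,0):P a3@(3,5):R a4@(0,1):R a5@(1,4):P a6@(2,4):P a7@(0,0):P a8@(3,0):R
t=2: a0@(0,1):P a1@(3,5):P a2@(0,1):P a3@(2,5):R a4@(1,1):R a5@(2,4):P a6@(3,4):P a7@(0,1):P
t=3: a0@(1,1):P a1@(2,5):P a2@(1,1):P a3@(1,5):R a4@(2,1):R a5@(2,5):P a6@(2,4):P a7@(1,1):P
t=4: a0@(2,1):P a1@(1,5):P a2@(2,1):P a3@(0,5):R a4@(3,1):R a5@(1,5):P a6@(1,4):P a7@(2,1):P
t=5: a0@(3,1):P a1@(0,5):P a2@(3,1):P a3@(3,5):R a4@(0,1):R a5@(0,5):P a6@(0,4):P a7@(3,1):P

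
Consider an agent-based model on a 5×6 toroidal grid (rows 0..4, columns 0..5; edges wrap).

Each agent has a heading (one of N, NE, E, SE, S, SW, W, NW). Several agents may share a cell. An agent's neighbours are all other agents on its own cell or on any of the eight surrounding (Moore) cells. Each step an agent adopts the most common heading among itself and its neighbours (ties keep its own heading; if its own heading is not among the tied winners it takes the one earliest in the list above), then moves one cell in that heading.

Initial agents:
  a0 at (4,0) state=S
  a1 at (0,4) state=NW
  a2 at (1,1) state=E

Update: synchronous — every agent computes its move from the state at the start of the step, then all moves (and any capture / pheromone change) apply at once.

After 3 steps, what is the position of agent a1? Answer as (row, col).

(2, 1)

t=1: a0@(0,0):S a1@(4,3):NW a2@(1,2):E
t=2: a0@(1,0):S a1@(3,2):NW a2@(1,3):E
t=3: a0@(2,0):S a1@(2,1):NW a2@(1,4):E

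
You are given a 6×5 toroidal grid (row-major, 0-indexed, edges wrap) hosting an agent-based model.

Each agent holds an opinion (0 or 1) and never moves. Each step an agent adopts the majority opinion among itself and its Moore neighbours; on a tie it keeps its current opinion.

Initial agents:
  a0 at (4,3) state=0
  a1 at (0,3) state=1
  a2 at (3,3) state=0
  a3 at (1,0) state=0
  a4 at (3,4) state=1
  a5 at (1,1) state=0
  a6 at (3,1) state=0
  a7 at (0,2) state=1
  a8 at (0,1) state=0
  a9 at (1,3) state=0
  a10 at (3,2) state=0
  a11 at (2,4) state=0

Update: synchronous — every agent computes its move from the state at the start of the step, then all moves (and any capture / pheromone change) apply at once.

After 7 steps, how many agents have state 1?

t=1: a0@(4,3):0 a1@(0,3):1 a2@(3,3):0 a3@(1,0):0 a4@(3,4):0 a5@(1,1):0 a6@(3,1):0 a7@(0,2):0 a8@(0,1):0 a9@(1,3):0 a10@(3,2):0 a11@(2,4):0
t=2: a0@(4,3):0 a1@(0,3):0 a2@(3,3):0 a3@(1,0):0 a4@(3,4):0 a5@(1,1):0 a6@(3,1):0 a7@(0,2):0 a8@(0,1):0 a9@(1,3):0 a10@(3,2):0 a11@(2,4):0
t=3: (unchanged — steady state)

0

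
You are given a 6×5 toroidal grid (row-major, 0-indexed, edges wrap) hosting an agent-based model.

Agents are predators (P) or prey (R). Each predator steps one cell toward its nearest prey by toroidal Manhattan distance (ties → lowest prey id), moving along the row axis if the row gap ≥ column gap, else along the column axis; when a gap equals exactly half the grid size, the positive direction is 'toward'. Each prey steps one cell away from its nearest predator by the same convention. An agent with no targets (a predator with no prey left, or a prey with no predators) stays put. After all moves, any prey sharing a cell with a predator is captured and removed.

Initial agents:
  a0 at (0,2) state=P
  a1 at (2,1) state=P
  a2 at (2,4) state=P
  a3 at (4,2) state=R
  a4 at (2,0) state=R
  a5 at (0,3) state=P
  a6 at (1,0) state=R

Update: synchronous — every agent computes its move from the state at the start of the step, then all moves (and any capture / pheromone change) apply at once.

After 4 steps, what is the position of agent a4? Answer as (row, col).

(1, 2)

t=1: a0@(5,2):P a1@(2,0):P a2@(2,0):P a3@(3,2):R a4@(2,4):R a5@(5,3):P a6@(0,0):R
t=2: a0@(4,2):P a1@(2,4):P a2@(2,4):P a3@(2,2):R a4@(2,3):R a5@(4,3):P a6@(5,0):R
t=3: a0@(3,2):P a1@(2,3):P a2@(2,3):P a3@(1,2):R a4@(2,2):R a5@(3,3):P a6@(5,4):R
t=4: a0@(2,2):P a1@(2,2):P a2@(2,2):P a3@(0,2):R a4@(1,2):R a5@(2,3):P a6@(0,4):R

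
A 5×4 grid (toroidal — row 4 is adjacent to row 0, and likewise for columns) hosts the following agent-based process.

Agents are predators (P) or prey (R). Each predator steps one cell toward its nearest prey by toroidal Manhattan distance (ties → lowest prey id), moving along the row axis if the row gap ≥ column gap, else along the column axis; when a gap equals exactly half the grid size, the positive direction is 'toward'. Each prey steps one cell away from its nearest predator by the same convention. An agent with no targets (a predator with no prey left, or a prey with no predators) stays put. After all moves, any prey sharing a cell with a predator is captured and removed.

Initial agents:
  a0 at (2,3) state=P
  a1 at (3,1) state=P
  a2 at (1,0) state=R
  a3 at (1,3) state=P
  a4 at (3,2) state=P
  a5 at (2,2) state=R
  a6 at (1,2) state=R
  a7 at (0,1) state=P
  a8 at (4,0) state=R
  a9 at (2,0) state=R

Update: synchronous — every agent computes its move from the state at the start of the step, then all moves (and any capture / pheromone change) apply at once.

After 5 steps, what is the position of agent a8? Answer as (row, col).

(1, 0)

t=1: a0@(2,2):P a1@(2,1):P a3@(1,0):P a4@(2,2):P a7@(1,1):P a8@(0,0):R
t=2: a0@(1,2):P a1@(1,1):P a3@(0,0):P a4@(1,2):P a7@(0,1):P a8@(4,0):R
t=3: a0@(0,2):P a1@(0,1):P a3@(4,0):P a4@(0,2):P a7@(4,1):P a8@(3,0):R
t=4: a0@(4,2):P a1@(4,1):P a3@(3,0):P a4@(4,2):P a7@(3,1):P a8@(2,0):R
t=5: a0@(3,2):P a1@(3,1):P a3@(2,0):P a4@(3,2):P a7@(2,1):P a8@(1,0):R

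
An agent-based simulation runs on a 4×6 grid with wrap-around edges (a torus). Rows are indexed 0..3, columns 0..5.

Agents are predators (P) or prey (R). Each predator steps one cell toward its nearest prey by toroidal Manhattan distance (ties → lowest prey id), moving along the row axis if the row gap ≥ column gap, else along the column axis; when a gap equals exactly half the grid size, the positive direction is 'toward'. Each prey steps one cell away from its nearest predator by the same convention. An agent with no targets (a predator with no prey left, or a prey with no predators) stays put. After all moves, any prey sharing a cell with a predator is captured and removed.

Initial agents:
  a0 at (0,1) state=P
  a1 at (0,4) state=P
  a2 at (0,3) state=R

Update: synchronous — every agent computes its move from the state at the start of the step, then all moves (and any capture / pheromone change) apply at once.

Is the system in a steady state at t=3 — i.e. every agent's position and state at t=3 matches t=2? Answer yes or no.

t=1: a0@(0,2):P a1@(0,3):P
t=2: (unchanged — steady state)

yes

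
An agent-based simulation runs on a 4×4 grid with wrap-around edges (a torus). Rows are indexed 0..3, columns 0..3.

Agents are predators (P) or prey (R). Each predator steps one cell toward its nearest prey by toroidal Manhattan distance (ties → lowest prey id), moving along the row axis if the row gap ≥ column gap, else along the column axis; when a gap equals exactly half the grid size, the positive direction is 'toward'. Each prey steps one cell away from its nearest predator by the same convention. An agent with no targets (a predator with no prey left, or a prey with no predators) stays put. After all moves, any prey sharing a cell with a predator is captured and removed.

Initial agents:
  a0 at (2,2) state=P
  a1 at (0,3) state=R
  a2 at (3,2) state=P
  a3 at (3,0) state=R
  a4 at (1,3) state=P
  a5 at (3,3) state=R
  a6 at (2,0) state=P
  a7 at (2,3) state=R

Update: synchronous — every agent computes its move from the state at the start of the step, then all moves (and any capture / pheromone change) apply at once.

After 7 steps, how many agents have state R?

t=1: a0@(2,3):P a2@(3,3):P a3@(0,0):R a4@(0,3):P a6@(3,0):P a7@(2,0):R
t=2: a0@(2,0):P a2@(0,3):P a3@(0,1):R a4@(0,0):P a6@(0,0):P a7@(2,1):R
t=3: a0@(2,1):P a2@(0,0):P a3@(0,2):R a4@(0,1):P a6@(0,1):P a7@(2,2):R
t=4: a0@(2,2):P a2@(0,1):P a3@(0,3):R a4@(0,2):P a6@(0,2):P a7@(2,3):R
t=5: a0@(2,3):P a2@(0,2):P a3@(0,0):R a4@(0,3):P a6@(0,3):P a7@(2,0):R
t=6: a0@(2,0):P a2@(0,3):P a3@(0,1):R a4@(0,0):P a6@(0,0):P a7@(2,1):R
t=7: a0@(2,1):P a2@(0,0):P a3@(0,2):R a4@(0,1):P a6@(0,1):P a7@(2,2):R

2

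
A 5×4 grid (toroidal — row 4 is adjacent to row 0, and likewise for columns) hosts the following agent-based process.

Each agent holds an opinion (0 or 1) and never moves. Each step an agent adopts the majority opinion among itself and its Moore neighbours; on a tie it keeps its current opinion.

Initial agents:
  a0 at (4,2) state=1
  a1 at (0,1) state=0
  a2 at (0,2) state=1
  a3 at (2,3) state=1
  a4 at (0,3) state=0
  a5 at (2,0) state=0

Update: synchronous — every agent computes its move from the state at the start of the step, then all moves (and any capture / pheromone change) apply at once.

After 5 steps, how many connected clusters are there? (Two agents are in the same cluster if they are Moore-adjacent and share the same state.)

3

t=1: a0@(4,2):1 a1@(0,1):1 a2@(0,2):1 a3@(2,3):1 a4@(0,3):1 a5@(2,0):0
t=2: (unchanged — steady state)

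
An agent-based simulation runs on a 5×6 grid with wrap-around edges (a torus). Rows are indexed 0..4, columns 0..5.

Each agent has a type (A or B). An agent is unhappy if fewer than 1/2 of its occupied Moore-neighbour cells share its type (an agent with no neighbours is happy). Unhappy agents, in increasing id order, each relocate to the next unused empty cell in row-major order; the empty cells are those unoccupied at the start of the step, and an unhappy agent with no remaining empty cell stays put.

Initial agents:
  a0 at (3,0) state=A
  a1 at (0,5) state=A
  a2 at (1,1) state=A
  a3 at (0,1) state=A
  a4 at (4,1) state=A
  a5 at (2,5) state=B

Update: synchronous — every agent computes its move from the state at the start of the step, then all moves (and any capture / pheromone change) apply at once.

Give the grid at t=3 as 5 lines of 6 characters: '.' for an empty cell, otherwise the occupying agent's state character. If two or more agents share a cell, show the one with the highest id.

BAA...
.A....
......
A.....
.A....

t=1: a0@(3,0):A a1@(0,5):A a2@(1,1):A a3@(0,1):A a4@(4,1):A a5@(0,0):B
t=2: a0@(3,0):A a1@(0,2):A a2@(1,1):A a3@(0,1):A a4@(4,1):A a5@(0,3):B
t=3: a0@(3,0):A a1@(0,2):A a2@(1,1):A a3@(0,1):A a4@(4,1):A a5@(0,0):B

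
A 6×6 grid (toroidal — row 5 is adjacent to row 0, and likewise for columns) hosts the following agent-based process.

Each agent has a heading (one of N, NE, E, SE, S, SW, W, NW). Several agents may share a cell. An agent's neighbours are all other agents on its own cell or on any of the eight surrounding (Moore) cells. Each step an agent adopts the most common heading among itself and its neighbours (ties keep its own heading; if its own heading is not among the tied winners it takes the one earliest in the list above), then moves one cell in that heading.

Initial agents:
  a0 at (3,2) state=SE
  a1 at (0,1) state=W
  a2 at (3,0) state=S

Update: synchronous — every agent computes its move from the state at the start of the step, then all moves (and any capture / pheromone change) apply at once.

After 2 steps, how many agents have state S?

1

t=1: a0@(4,3):SE a1@(0,0):W a2@(4,0):S
t=2: a0@(5,4):SE a1@(0,5):W a2@(5,0):S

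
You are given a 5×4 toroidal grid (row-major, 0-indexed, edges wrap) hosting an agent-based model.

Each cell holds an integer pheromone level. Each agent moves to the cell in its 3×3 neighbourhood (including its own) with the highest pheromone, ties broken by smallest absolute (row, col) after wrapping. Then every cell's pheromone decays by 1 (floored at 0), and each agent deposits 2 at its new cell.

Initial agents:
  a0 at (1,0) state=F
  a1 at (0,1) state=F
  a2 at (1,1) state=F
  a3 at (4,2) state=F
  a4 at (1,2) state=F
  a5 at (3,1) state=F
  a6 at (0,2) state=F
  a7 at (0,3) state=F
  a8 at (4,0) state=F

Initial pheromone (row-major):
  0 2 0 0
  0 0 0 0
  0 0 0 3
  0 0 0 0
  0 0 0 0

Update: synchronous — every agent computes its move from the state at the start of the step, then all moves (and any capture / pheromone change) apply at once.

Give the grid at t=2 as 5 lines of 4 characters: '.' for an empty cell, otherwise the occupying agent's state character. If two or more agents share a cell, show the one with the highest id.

.F..
....
...F
....
....

t=1: a0@(2,3) a1@(0,1) a2@(0,1) a3@(0,1) a4@(2,3) a5@(2,0) a6@(0,1) a7@(0,0) a8@(0,1) | pheromone: 2 11 0 0 / 0 0 0 0 / 2 0 0 6 / 0 0 0 0 / 0 0 0 0
t=2: a0@(2,3) a1@(0,1) a2@(0,1) a3@(0,1) a4@(2,3) a5@(2,3) a6@(0,1) a7@(0,1) a8@(0,1) | pheromone: 1 22 0 0 / 0 0 0 0 / 1 0 0 11 / 0 0 0 0 / 0 0 0 0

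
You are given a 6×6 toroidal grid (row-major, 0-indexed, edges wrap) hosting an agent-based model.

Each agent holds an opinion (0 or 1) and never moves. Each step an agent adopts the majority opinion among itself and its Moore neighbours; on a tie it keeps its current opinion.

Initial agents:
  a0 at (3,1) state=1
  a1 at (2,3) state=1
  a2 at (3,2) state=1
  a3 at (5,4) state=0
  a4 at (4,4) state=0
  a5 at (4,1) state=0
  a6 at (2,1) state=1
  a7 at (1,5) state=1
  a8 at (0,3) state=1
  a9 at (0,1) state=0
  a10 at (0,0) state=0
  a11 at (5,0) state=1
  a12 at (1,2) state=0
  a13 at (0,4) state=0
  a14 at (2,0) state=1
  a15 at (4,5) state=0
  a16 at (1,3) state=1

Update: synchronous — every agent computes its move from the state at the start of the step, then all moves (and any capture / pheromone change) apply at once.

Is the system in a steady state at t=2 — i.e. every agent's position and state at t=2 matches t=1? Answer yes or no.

t=1: a0@(3,1):1 a1@(2,3):1 a2@(3,2):1 a3@(5,4):0 a4@(4,4):0 a5@(4,1):1 a6@(2,1):1 a7@(1,5):1 a8@(0,3):0 a9@(0,1):0 a10@(0,0):0 a11@(5,0):0 a12@(1,2):1 a13@(0,4):1 a14@(2,0):1 a15@(4,5):0 a16@(1,3):1
t=2: a0@(3,1):1 a1@(2,3):1 a2@(3,2):1 a3@(5,4):0 a4@(4,4):0 a5@(4,1):1 a6@(2,1):1 a7@(1,5):1 a8@(0,3):1 a9@(0,1):0 a10@(0,0):0 a11@(5,0):0 a12@(1,2):1 a13@(0,4):1 a14@(2,0):1 a15@(4,5):0 a16@(1,3):1

no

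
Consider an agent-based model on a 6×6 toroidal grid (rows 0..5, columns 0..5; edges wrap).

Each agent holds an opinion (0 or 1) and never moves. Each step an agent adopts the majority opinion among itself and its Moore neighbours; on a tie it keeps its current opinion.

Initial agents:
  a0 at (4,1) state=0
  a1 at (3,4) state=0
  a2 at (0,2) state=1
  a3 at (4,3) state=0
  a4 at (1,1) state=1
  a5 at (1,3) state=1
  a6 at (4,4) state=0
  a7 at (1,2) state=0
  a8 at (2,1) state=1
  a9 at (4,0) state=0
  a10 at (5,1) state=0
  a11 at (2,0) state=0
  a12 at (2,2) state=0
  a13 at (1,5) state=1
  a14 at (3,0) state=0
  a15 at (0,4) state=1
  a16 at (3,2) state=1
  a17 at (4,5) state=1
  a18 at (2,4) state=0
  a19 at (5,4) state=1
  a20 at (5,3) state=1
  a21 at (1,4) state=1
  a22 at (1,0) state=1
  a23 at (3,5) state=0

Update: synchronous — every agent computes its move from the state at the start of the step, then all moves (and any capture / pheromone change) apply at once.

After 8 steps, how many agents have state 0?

t=1: a0@(4,1):0 a1@(3,4):0 a2@(0,2):1 a3@(4,3):0 a4@(1,1):1 a5@(1,3):1 a6@(4,4):0 a7@(1,2):1 a8@(2,1):1 a9@(4,0):0 a10@(5,1):0 a11@(2,0):1 a12@(2,2):1 a13@(1,5):1 a14@(3,0):0 a15@(0,4):1 a16@(3,2):0 a17@(4,5):0 a18@(2,4):0 a19@(5,4):1 a20@(5,3):1 a21@(1,4):1 a22@(1,0):1 a23@(3,5):0
t=2: (unchanged — steady state)

11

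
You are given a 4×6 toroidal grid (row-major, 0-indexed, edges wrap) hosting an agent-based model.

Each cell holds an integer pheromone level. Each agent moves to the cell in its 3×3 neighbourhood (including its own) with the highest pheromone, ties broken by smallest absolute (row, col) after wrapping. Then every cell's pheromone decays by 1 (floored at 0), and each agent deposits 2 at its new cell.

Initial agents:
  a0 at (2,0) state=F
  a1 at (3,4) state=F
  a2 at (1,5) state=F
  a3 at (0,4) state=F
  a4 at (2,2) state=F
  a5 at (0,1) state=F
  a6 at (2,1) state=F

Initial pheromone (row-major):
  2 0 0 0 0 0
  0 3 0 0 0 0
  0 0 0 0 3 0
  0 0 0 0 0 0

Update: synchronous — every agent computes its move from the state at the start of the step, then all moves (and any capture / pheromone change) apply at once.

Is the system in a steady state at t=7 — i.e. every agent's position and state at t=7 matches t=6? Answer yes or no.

t=1: a0@(1,1) a1@(2,4) a2@(2,4) a3@(0,3) a4@(1,1) a5@(1,1) a6@(1,1) | pheromone: 1 0 0 2 0 0 / 0 10 0 0 0 0 / 0 0 0 0 6 0 / 0 0 0 0 0 0
t=2: a0@(1,1) a1@(2,4) a2@(2,4) a3@(0,3) a4@(1,1) a5@(1,1) a6@(1,1) | pheromone: 0 0 0 3 0 0 / 0 17 0 0 0 0 / 0 0 0 0 9 0 / 0 0 0 0 0 0
t=3: a0@(1,1) a1@(2,4) a2@(2,4) a3@(0,3) a4@(1,1) a5@(1,1) a6@(1,1) | pheromone: 0 0 0 4 0 0 / 0 24 0 0 0 0 / 0 0 0 0 12 0 / 0 0 0 0 0 0
t=4: a0@(1,1) a1@(2,4) a2@(2,4) a3@(0,3) a4@(1,1) a5@(1,1) a6@(1,1) | pheromone: 0 0 0 5 0 0 / 0 31 0 0 0 0 / 0 0 0 0 15 0 / 0 0 0 0 0 0
t=5: a0@(1,1) a1@(2,4) a2@(2,4) a3@(0,3) a4@(1,1) a5@(1,1) a6@(1,1) | pheromone: 0 0 0 6 0 0 / 0 38 0 0 0 0 / 0 0 0 0 18 0 / 0 0 0 0 0 0
t=6: a0@(1,1) a1@(2,4) a2@(2,4) a3@(0,3) a4@(1,1) a5@(1,1) a6@(1,1) | pheromone: 0 0 0 7 0 0 / 0 45 0 0 0 0 / 0 0 0 0 21 0 / 0 0 0 0 0 0
t=7: a0@(1,1) a1@(2,4) a2@(2,4) a3@(0,3) a4@(1,1) a5@(1,1) a6@(1,1) | pheromone: 0 0 0 8 0 0 / 0 52 0 0 0 0 / 0 0 0 0 24 0 / 0 0 0 0 0 0

yes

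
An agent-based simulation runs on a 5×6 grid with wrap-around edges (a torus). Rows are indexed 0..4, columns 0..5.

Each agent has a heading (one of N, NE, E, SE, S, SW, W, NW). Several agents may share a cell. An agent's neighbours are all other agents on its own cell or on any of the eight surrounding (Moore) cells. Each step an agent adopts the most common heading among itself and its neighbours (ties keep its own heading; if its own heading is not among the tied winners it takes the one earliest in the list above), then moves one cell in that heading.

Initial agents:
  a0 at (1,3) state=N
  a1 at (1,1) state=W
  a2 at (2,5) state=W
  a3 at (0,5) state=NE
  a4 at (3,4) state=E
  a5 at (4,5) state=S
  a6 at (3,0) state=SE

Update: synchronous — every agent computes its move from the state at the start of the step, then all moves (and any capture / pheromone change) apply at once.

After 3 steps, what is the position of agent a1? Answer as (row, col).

(1, 4)

t=1: a0@(0,3):N a1@(1,0):W a2@(2,4):W a3@(4,0):NE a4@(3,5):E a5@(0,5):S a6@(4,1):SE
t=2: a0@(4,3):N a1@(1,5):W a2@(2,3):W a3@(3,1):NE a4@(3,0):E a5@(1,5):S a6@(0,2):SE
t=3: a0@(3,3):N a1@(1,4):W a2@(2,2):W a3@(2,2):NE a4@(3,1):E a5@(2,5):S a6@(1,3):SE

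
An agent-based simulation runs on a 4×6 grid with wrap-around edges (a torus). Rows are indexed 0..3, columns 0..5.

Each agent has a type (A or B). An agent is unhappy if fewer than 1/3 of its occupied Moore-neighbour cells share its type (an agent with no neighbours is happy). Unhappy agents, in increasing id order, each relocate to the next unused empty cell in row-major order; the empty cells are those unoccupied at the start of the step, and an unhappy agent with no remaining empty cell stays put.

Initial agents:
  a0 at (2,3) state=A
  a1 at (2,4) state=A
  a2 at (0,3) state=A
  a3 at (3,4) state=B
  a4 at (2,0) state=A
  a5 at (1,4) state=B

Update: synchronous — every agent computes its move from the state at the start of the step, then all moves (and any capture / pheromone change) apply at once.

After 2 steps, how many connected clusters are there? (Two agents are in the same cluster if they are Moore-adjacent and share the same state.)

4

t=1: a0@(2,3):A a1@(2,4):A a2@(0,0):A a3@(0,1):B a4@(2,0):A a5@(0,2):B
t=2: a0@(2,3):A a1@(2,4):A a2@(0,3):A a3@(0,1):B a4@(2,0):A a5@(0,2):B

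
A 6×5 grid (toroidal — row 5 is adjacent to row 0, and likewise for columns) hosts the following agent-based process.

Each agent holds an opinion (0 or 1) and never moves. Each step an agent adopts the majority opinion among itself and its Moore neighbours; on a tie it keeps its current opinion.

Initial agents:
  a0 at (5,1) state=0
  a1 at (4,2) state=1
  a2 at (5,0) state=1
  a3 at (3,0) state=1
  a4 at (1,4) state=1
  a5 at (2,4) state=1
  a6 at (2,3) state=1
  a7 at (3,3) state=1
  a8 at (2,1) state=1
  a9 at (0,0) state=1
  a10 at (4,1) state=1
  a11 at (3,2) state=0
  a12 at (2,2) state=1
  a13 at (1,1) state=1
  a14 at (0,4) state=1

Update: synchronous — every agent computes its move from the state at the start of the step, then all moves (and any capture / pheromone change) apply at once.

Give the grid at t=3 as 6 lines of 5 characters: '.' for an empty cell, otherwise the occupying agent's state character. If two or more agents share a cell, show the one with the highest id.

1...1
.1..1
.1111
1.11.
.11..
11...

t=1: a0@(5,1):1 a1@(4,2):1 a2@(5,0):1 a3@(3,0):1 a4@(1,4):1 a5@(2,4):1 a6@(2,3):1 a7@(3,3):1 a8@(2,1):1 a9@(0,0):1 a10@(4,1):1 a11@(3,2):1 a12@(2,2):1 a13@(1,1):1 a14@(0,4):1
t=2: (unchanged — steady state)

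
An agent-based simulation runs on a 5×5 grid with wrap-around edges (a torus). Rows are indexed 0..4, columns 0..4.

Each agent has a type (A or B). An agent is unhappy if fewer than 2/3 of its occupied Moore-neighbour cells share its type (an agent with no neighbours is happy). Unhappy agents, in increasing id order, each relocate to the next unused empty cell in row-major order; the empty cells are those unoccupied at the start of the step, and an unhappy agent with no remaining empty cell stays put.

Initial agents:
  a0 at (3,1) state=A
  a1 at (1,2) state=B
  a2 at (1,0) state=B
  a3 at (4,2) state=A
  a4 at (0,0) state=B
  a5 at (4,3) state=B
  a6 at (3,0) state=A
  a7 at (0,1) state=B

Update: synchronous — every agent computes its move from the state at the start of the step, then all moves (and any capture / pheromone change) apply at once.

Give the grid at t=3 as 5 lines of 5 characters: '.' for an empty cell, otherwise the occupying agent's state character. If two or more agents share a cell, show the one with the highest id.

BBA..
BBB..
.....
AA...
.....

t=1: a0@(3,1):A a1@(1,2):B a2@(1,0):B a3@(0,2):A a4@(0,0):B a5@(0,3):B a6@(3,0):A a7@(0,1):B
t=2: a0@(3,1):A a1@(1,2):B a2@(1,0):B a3@(0,4):A a4@(0,0):B a5@(1,1):B a6@(3,0):A a7@(0,1):B
t=3: a0@(3,1):A a1@(1,2):B a2@(1,0):B a3@(0,2):A a4@(0,0):B a5@(1,1):B a6@(3,0):A a7@(0,1):B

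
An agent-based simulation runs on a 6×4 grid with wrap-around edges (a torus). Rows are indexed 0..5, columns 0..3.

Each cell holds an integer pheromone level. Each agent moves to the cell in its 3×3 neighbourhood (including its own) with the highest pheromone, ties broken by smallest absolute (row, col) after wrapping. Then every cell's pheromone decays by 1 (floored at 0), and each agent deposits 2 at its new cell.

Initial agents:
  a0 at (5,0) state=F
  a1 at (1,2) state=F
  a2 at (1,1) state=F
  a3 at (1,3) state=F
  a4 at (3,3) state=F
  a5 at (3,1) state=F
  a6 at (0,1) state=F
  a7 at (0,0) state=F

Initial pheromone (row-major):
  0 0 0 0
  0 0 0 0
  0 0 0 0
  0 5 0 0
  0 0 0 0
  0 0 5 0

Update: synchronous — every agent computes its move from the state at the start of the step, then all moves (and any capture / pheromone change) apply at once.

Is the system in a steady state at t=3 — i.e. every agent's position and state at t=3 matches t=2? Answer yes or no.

t=1: a0@(0,0) a1@(0,1) a2@(0,0) a3@(0,0) a4@(2,0) a5@(3,1) a6@(5,2) a7@(0,0) | pheromone: 8 2 0 0 / 0 0 0 0 / 2 0 0 0 / 0 6 0 0 / 0 0 0 0 / 0 0 6 0
t=2: a0@(0,0) a1@(0,0) a2@(0,0) a3@(0,0) a4@(3,1) a5@(3,1) a6@(5,2) a7@(0,0) | pheromone: 17 1 0 0 / 0 0 0 0 / 1 0 0 0 / 0 9 0 0 / 0 0 0 0 / 0 0 7 0
t=3: a0@(0,0) a1@(0,0) a2@(0,0) a3@(0,0) a4@(3,1) a5@(3,1) a6@(5,2) a7@(0,0) | pheromone: 26 0 0 0 / 0 0 0 0 / 0 0 0 0 / 0 12 0 0 / 0 0 0 0 / 0 0 8 0

yes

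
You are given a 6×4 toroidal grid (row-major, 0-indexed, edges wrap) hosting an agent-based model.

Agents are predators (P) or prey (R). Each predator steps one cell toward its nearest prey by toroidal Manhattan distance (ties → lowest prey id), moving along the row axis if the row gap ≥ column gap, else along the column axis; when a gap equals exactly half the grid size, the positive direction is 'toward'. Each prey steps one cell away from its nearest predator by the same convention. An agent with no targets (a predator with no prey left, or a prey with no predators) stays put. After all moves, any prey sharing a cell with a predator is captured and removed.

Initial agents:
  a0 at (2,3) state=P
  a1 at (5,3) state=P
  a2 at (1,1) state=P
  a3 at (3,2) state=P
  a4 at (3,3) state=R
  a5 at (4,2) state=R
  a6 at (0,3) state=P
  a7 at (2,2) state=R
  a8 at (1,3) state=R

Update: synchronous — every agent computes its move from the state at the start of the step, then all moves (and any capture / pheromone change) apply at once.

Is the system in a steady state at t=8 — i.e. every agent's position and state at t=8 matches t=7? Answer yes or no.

yes

t=1: a0@(3,3):P a1@(4,3):P a2@(2,1):P a3@(3,3):P a5@(5,2):R a6@(1,3):P a8@(0,3):R
t=2: a0@(4,3):P a1@(5,3):P a2@(3,1):P a3@(4,3):P a5@(0,2):R a6@(0,3):P
t=3: a0@(5,3):P a1@(0,3):P a2@(4,1):P a3@(5,3):P a5@(0,1):R a6@(0,2):P
t=4: a0@(5,0):P a1@(0,0):P a2@(5,1):P a3@(5,0):P a6@(0,1):P
t=5: (unchanged — steady state)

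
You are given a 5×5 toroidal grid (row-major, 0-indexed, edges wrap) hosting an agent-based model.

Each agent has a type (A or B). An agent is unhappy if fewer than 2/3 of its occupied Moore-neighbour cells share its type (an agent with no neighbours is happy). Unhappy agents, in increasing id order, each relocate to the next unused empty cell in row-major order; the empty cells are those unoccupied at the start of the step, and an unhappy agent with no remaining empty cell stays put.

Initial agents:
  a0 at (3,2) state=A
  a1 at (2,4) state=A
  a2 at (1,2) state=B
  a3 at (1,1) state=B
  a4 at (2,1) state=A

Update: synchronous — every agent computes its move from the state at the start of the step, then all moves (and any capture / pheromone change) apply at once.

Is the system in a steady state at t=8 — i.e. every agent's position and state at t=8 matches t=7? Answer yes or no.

no

t=1: a0@(3,2):A a1@(2,4):A a2@(0,0):B a3@(0,1):B a4@(0,2):A
t=2: a0@(3,2):A a1@(2,4):A a2@(0,0):B a3@(0,3):B a4@(0,4):A
t=3: a0@(3,2):A a1@(2,4):A a2@(0,1):B a3@(0,2):B a4@(1,0):A
t=4: a0@(3,2):A a1@(2,4):A a2@(0,0):B a3@(0,2):B a4@(0,3):A
t=5: a0@(3,2):A a1@(2,4):A a2@(0,0):B a3@(0,1):B a4@(0,4):A
t=6: a0@(3,2):A a1@(2,4):A a2@(0,2):B a3@(0,1):B a4@(0,3):A
t=7: a0@(3,2):A a1@(2,4):A a2@(0,0):B a3@(0,1):B a4@(0,4):A
t=8: a0@(3,2):A a1@(2,4):A a2@(0,2):B a3@(0,1):B a4@(0,3):A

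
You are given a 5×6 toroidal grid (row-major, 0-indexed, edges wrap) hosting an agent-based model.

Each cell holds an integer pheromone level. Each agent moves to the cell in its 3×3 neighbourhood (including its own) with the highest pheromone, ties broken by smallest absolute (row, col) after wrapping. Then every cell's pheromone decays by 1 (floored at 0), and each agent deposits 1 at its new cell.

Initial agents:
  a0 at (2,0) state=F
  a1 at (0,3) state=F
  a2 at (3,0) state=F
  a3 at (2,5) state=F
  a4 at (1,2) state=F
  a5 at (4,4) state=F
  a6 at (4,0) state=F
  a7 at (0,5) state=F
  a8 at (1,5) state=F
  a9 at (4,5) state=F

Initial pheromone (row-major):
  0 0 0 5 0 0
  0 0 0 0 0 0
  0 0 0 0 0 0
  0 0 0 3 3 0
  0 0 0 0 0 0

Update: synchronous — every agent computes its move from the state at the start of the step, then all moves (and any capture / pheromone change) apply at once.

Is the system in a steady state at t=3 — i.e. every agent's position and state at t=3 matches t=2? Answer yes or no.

no

t=1: a0@(1,0) a1@(0,3) a2@(2,0) a3@(3,4) a4@(0,3) a5@(0,3) a6@(0,0) a7@(0,0) a8@(0,0) a9@(3,4) | pheromone: 3 0 0 7 0 0 / 1 0 0 0 0 0 / 1 0 0 0 0 0 / 0 0 0 2 4 0 / 0 0 0 0 0 0
t=2: a0@(0,0) a1@(0,3) a2@(1,0) a3@(3,4) a4@(0,3) a5@(0,3) a6@(0,0) a7@(0,0) a8@(0,0) a9@(3,4) | pheromone: 6 0 0 9 0 0 / 1 0 0 0 0 0 / 0 0 0 0 0 0 / 0 0 0 1 5 0 / 0 0 0 0 0 0
t=3: a0@(0,0) a1@(0,3) a2@(0,0) a3@(3,4) a4@(0,3) a5@(0,3) a6@(0,0) a7@(0,0) a8@(0,0) a9@(3,4) | pheromone: 10 0 0 11 0 0 / 0 0 0 0 0 0 / 0 0 0 0 0 0 / 0 0 0 0 6 0 / 0 0 0 0 0 0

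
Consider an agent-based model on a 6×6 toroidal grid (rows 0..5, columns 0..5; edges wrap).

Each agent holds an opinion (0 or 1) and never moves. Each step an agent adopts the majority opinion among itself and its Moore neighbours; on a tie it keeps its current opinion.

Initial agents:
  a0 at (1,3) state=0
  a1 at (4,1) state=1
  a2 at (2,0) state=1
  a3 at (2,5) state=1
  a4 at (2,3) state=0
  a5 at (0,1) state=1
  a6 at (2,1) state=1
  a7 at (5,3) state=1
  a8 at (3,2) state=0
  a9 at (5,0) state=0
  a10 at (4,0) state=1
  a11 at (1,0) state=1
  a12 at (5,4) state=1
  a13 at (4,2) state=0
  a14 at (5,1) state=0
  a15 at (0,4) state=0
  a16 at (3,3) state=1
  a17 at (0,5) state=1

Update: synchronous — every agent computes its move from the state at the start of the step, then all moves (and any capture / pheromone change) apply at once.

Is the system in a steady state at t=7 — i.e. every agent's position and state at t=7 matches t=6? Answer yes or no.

yes

t=1: a0@(1,3):0 a1@(4,1):0 a2@(2,0):1 a3@(2,5):1 a4@(2,3):0 a5@(0,1):1 a6@(2,1):1 a7@(5,3):1 a8@(3,2):0 a9@(5,0):1 a10@(4,0):1 a11@(1,0):1 a12@(5,4):1 a13@(4,2):0 a14@(5,1):0 a15@(0,4):1 a16@(3,3):0 a17@(0,5):1
t=2: (unchanged — steady state)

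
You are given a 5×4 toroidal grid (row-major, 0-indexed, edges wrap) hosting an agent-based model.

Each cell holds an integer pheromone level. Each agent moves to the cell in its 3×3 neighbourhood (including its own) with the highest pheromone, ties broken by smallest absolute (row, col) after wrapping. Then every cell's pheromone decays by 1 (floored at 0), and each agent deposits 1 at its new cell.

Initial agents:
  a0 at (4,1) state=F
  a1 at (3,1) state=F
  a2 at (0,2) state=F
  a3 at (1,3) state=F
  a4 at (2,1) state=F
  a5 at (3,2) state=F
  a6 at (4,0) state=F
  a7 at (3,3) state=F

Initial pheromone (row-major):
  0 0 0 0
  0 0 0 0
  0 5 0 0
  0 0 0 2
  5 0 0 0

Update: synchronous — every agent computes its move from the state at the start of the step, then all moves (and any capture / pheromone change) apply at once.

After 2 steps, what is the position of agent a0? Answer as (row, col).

t=1: a0@(4,0) a1@(2,1) a2@(0,1) a3@(0,0) a4@(2,1) a5@(2,1) a6@(4,0) a7@(4,0) | pheromone: 1 1 0 0 / 0 0 0 0 / 0 7 0 0 / 0 0 0 1 / 7 0 0 0
t=2: a0@(4,0) a1@(2,1) a2@(4,0) a3@(4,0) a4@(2,1) a5@(2,1) a6@(4,0) a7@(4,0) | pheromone: 0 0 0 0 / 0 0 0 0 / 0 9 0 0 / 0 0 0 0 / 11 0 0 0

(4, 0)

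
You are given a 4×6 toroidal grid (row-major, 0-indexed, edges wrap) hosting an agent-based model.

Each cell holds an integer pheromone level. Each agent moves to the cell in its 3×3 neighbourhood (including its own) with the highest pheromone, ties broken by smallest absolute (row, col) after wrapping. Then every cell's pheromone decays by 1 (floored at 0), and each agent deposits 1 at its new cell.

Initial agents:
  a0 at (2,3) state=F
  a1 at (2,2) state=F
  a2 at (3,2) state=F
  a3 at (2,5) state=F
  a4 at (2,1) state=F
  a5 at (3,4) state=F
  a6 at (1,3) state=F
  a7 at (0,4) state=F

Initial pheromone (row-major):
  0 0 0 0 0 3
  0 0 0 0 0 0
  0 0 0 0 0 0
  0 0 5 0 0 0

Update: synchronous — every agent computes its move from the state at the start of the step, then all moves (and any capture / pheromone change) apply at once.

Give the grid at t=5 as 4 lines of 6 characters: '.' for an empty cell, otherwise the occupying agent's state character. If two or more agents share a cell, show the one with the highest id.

t=1: a0@(3,2) a1@(3,2) a2@(3,2) a3@(1,0) a4@(3,2) a5@(0,5) a6@(0,2) a7@(0,5) | pheromone: 0 0 1 0 0 4 / 1 0 0 0 0 0 / 0 0 0 0 0 0 / 0 0 8 0 0 0
t=2: a0@(3,2) a1@(3,2) a2@(3,2) a3@(0,5) a4@(3,2) a5@(0,5) a6@(3,2) a7@(0,5) | pheromone: 0 0 0 0 0 6 / 0 0 0 0 0 0 / 0 0 0 0 0 0 / 0 0 12 0 0 0
t=3: a0@(3,2) a1@(3,2) a2@(3,2) a3@(0,5) a4@(3,2) a5@(0,5) a6@(3,2) a7@(0,5) | pheromone: 0 0 0 0 0 8 / 0 0 0 0 0 0 / 0 0 0 0 0 0 / 0 0 16 0 0 0
t=4: a0@(3,2) a1@(3,2) a2@(3,2) a3@(0,5) a4@(3,2) a5@(0,5) a6@(3,2) a7@(0,5) | pheromone: 0 0 0 0 0 10 / 0 0 0 0 0 0 / 0 0 0 0 0 0 / 0 0 20 0 0 0
t=5: a0@(3,2) a1@(3,2) a2@(3,2) a3@(0,5) a4@(3,2) a5@(0,5) a6@(3,2) a7@(0,5) | pheromone: 0 0 0 0 0 12 / 0 0 0 0 0 0 / 0 0 0 0 0 0 / 0 0 24 0 0 0

.....F
......
......
..F...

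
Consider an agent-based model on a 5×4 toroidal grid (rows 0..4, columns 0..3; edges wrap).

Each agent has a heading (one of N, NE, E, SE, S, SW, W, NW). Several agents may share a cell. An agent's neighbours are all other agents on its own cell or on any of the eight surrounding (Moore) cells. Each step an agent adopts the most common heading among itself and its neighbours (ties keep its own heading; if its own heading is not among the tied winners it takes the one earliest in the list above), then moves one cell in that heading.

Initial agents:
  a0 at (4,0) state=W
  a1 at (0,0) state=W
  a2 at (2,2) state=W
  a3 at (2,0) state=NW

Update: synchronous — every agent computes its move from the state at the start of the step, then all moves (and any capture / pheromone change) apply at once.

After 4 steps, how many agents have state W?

4

t=1: a0@(4,3):W a1@(0,3):W a2@(2,1):W a3@(1,3):NW
t=2: a0@(4,2):W a1@(0,2):W a2@(2,0):W a3@(0,2):NW
t=3: a0@(4,1):W a1@(0,1):W a2@(2,3):W a3@(0,1):W
t=4: a0@(4,0):W a1@(0,0):W a2@(2,2):W a3@(0,0):W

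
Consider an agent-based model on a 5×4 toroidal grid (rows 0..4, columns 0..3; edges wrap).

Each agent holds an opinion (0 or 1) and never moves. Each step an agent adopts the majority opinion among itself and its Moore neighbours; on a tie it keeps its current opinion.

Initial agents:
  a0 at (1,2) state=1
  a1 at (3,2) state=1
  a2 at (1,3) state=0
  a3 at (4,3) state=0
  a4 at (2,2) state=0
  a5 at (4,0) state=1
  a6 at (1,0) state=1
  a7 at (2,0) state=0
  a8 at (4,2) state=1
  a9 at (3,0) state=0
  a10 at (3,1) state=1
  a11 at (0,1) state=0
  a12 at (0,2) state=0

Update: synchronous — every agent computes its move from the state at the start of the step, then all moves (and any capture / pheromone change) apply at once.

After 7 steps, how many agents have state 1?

4

t=1: a0@(1,2):0 a1@(3,2):1 a2@(1,3):0 a3@(4,3):0 a4@(2,2):1 a5@(4,0):0 a6@(1,0):0 a7@(2,0):0 a8@(4,2):1 a9@(3,0):0 a10@(3,1):1 a11@(0,1):1 a12@(0,2):0
t=2: a0@(1,2):0 a1@(3,2):1 a2@(1,3):0 a3@(4,3):0 a4@(2,2):1 a5@(4,0):0 a6@(1,0):0 a7@(2,0):0 a8@(4,2):1 a9@(3,0):0 a10@(3,1):1 a11@(0,1):0 a12@(0,2):0
t=3: (unchanged — steady state)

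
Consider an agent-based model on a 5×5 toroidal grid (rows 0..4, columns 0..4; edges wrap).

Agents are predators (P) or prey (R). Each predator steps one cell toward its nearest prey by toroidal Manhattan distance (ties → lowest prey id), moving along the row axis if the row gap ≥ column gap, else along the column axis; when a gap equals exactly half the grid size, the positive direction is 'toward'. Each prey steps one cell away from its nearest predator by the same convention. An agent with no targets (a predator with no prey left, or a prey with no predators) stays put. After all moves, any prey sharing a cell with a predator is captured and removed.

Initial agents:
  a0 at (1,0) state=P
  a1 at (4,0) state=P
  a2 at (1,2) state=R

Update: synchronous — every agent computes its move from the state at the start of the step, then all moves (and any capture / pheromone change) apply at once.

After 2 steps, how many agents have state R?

1

t=1: a0@(1,1):P a1@(0,0):P a2@(1,3):R
t=2: a0@(1,2):P a1@(0,4):P a2@(1,4):R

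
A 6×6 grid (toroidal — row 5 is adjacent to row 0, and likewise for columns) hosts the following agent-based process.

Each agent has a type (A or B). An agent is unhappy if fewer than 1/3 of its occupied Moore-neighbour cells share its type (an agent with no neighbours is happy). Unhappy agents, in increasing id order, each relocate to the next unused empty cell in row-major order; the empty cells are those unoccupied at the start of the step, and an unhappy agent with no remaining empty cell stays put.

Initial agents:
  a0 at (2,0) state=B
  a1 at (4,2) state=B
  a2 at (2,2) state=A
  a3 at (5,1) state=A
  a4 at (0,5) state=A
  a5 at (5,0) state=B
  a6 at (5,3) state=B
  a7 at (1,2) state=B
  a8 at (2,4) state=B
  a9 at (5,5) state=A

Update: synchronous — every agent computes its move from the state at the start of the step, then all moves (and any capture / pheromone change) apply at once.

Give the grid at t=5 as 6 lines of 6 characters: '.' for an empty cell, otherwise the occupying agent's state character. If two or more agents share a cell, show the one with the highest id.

AABB.A
......
B...B.
......
..B...
...B.A

t=1: a0@(2,0):B a1@(4,2):B a2@(0,0):A a3@(0,1):A a4@(0,5):A a5@(0,2):B a6@(5,3):B a7@(0,3):B a8@(2,4):B a9@(5,5):A
t=2: (unchanged — steady state)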